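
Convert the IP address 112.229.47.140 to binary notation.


112 = 01110000
229 = 11100101
47 = 00101111
140 = 10001100
Binary: 01110000.11100101.00101111.10001100


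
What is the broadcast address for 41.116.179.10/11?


Network: 41.96.0.0/11
Host bits = 21
Set all host bits to 1:
Broadcast: 41.127.255.255


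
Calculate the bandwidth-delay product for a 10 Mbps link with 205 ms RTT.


BDP = bandwidth * RTT
= 10 Mbps * 205 ms
= 10 * 1e6 * 205 / 1000 bits
= 2050000 bits
= 256250 bytes
= 250.2441 KB
BDP = 2050000 bits (256250 bytes)


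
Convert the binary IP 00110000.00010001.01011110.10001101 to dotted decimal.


00110000 = 48
00010001 = 17
01011110 = 94
10001101 = 141
IP: 48.17.94.141


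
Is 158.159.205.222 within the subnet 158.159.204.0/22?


Subnet network: 158.159.204.0
Test IP AND mask: 158.159.204.0
Yes, 158.159.205.222 is in 158.159.204.0/22


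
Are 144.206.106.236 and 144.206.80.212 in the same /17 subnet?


Mask: 255.255.128.0
144.206.106.236 AND mask = 144.206.0.0
144.206.80.212 AND mask = 144.206.0.0
Yes, same subnet (144.206.0.0)


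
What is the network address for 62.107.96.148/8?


IP:   00111110.01101011.01100000.10010100
Mask: 11111111.00000000.00000000.00000000
AND operation:
Net:  00111110.00000000.00000000.00000000
Network: 62.0.0.0/8


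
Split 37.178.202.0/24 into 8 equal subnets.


New prefix = 24 + 3 = 27
Each subnet has 32 addresses
  37.178.202.0/27
  37.178.202.32/27
  37.178.202.64/27
  37.178.202.96/27
  37.178.202.128/27
  37.178.202.160/27
  37.178.202.192/27
  37.178.202.224/27
Subnets: 37.178.202.0/27, 37.178.202.32/27, 37.178.202.64/27, 37.178.202.96/27, 37.178.202.128/27, 37.178.202.160/27, 37.178.202.192/27, 37.178.202.224/27


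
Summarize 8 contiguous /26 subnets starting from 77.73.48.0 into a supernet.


Original prefix: /26
Number of subnets: 8 = 2^3
New prefix = 26 - 3 = 23
Supernet: 77.73.48.0/23


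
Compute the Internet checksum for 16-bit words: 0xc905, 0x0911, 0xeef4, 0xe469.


Sum all words (with carry folding):
+ 0xc905 = 0xc905
+ 0x0911 = 0xd216
+ 0xeef4 = 0xc10b
+ 0xe469 = 0xa575
One's complement: ~0xa575
Checksum = 0x5a8a


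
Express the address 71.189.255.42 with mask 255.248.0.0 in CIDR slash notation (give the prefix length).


Binary: 11111111.11111000.00000000.00000000
Count leading 1s
Prefix: /13


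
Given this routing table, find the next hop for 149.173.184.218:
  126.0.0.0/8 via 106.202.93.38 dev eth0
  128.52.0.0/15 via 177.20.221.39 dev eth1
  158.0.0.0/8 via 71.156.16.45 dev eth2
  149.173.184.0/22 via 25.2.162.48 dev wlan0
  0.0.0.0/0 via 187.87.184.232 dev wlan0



Longest prefix match for 149.173.184.218:
  /8 126.0.0.0: no
  /15 128.52.0.0: no
  /8 158.0.0.0: no
  /22 149.173.184.0: MATCH
  /0 0.0.0.0: MATCH
Selected: next-hop 25.2.162.48 via wlan0 (matched /22)


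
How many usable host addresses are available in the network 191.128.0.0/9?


Host bits = 32 - 9 = 23
Total addresses = 2^23 = 8388608
Usable = total - 2 (network and broadcast)
Usable hosts: 8388606


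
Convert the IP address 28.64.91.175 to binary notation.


28 = 00011100
64 = 01000000
91 = 01011011
175 = 10101111
Binary: 00011100.01000000.01011011.10101111


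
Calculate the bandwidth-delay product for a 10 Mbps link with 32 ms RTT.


BDP = bandwidth * RTT
= 10 Mbps * 32 ms
= 10 * 1e6 * 32 / 1000 bits
= 320000 bits
= 40000 bytes
= 39.0625 KB
BDP = 320000 bits (40000 bytes)


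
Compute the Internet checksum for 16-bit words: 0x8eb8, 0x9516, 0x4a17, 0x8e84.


Sum all words (with carry folding):
+ 0x8eb8 = 0x8eb8
+ 0x9516 = 0x23cf
+ 0x4a17 = 0x6de6
+ 0x8e84 = 0xfc6a
One's complement: ~0xfc6a
Checksum = 0x0395


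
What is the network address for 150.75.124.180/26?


IP:   10010110.01001011.01111100.10110100
Mask: 11111111.11111111.11111111.11000000
AND operation:
Net:  10010110.01001011.01111100.10000000
Network: 150.75.124.128/26


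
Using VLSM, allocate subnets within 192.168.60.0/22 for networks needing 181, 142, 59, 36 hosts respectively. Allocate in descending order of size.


181 hosts -> /24 (254 usable): 192.168.60.0/24
142 hosts -> /24 (254 usable): 192.168.61.0/24
59 hosts -> /26 (62 usable): 192.168.62.0/26
36 hosts -> /26 (62 usable): 192.168.62.64/26
Allocation: 192.168.60.0/24 (181 hosts, 254 usable); 192.168.61.0/24 (142 hosts, 254 usable); 192.168.62.0/26 (59 hosts, 62 usable); 192.168.62.64/26 (36 hosts, 62 usable)


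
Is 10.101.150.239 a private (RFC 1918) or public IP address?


RFC 1918 private ranges:
  10.0.0.0/8 (10.0.0.0 - 10.255.255.255)
  172.16.0.0/12 (172.16.0.0 - 172.31.255.255)
  192.168.0.0/16 (192.168.0.0 - 192.168.255.255)
Private (in 10.0.0.0/8)


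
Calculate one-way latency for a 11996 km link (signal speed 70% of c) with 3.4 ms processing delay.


Speed = 0.7 * 3e5 km/s = 210000 km/s
Propagation delay = 11996 / 210000 = 0.0571 s = 57.1238 ms
Processing delay = 3.4 ms
Total one-way latency = 60.5238 ms


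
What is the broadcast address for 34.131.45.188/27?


Network: 34.131.45.160/27
Host bits = 5
Set all host bits to 1:
Broadcast: 34.131.45.191


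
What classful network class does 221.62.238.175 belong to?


First octet: 221
Binary: 11011101
110xxxxx -> Class C (192-223)
Class C, default mask 255.255.255.0 (/24)


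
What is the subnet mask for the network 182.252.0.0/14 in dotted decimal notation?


/14 means 14 network bits, 18 host bits
Binary: 11111111111111000000000000000000
Mask: 255.252.0.0


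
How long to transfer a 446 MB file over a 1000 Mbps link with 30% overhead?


Effective throughput = 1000 * (1 - 30/100) = 700 Mbps
File size in Mb = 446 * 8 = 3568 Mb
Time = 3568 / 700
Time = 5.0971 seconds


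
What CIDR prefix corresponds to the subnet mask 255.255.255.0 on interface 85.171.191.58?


Binary: 11111111.11111111.11111111.00000000
Count leading 1s
Prefix: /24


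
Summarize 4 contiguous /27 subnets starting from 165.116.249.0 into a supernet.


Original prefix: /27
Number of subnets: 4 = 2^2
New prefix = 27 - 2 = 25
Supernet: 165.116.249.0/25


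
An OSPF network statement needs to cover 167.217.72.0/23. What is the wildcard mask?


Subnet mask: 255.255.254.0
Wildcard = 255.255.255.255 - subnet mask
255 - 255 = 0
255 - 255 = 0
255 - 254 = 1
255 - 0 = 255
Wildcard: 0.0.1.255


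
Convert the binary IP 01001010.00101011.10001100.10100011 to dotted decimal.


01001010 = 74
00101011 = 43
10001100 = 140
10100011 = 163
IP: 74.43.140.163


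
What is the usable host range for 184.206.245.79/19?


Network: 184.206.224.0
Broadcast: 184.206.255.255
First usable = network + 1
Last usable = broadcast - 1
Range: 184.206.224.1 to 184.206.255.254


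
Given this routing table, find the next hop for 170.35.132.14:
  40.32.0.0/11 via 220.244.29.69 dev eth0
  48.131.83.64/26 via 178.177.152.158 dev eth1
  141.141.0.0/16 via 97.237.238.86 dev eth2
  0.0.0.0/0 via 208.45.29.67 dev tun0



Longest prefix match for 170.35.132.14:
  /11 40.32.0.0: no
  /26 48.131.83.64: no
  /16 141.141.0.0: no
  /0 0.0.0.0: MATCH
Selected: next-hop 208.45.29.67 via tun0 (matched /0)


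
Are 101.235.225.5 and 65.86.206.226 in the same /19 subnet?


Mask: 255.255.224.0
101.235.225.5 AND mask = 101.235.224.0
65.86.206.226 AND mask = 65.86.192.0
No, different subnets (101.235.224.0 vs 65.86.192.0)


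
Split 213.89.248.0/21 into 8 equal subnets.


New prefix = 21 + 3 = 24
Each subnet has 256 addresses
  213.89.248.0/24
  213.89.249.0/24
  213.89.250.0/24
  213.89.251.0/24
  213.89.252.0/24
  213.89.253.0/24
  213.89.254.0/24
  213.89.255.0/24
Subnets: 213.89.248.0/24, 213.89.249.0/24, 213.89.250.0/24, 213.89.251.0/24, 213.89.252.0/24, 213.89.253.0/24, 213.89.254.0/24, 213.89.255.0/24


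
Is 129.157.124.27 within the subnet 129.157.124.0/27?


Subnet network: 129.157.124.0
Test IP AND mask: 129.157.124.0
Yes, 129.157.124.27 is in 129.157.124.0/27


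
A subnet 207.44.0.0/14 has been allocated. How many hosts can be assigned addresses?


Host bits = 32 - 14 = 18
Total addresses = 2^18 = 262144
Usable = total - 2 (network and broadcast)
Usable hosts: 262142


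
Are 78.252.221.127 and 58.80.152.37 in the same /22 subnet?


Mask: 255.255.252.0
78.252.221.127 AND mask = 78.252.220.0
58.80.152.37 AND mask = 58.80.152.0
No, different subnets (78.252.220.0 vs 58.80.152.0)


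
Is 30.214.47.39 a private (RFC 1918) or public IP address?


RFC 1918 private ranges:
  10.0.0.0/8 (10.0.0.0 - 10.255.255.255)
  172.16.0.0/12 (172.16.0.0 - 172.31.255.255)
  192.168.0.0/16 (192.168.0.0 - 192.168.255.255)
Public (not in any RFC 1918 range)


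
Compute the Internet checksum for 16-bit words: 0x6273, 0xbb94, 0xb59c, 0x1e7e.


Sum all words (with carry folding):
+ 0x6273 = 0x6273
+ 0xbb94 = 0x1e08
+ 0xb59c = 0xd3a4
+ 0x1e7e = 0xf222
One's complement: ~0xf222
Checksum = 0x0ddd


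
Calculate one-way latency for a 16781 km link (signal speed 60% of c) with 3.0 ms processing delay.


Speed = 0.6 * 3e5 km/s = 180000 km/s
Propagation delay = 16781 / 180000 = 0.0932 s = 93.2278 ms
Processing delay = 3.0 ms
Total one-way latency = 96.2278 ms


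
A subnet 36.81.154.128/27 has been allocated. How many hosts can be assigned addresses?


Host bits = 32 - 27 = 5
Total addresses = 2^5 = 32
Usable = total - 2 (network and broadcast)
Usable hosts: 30


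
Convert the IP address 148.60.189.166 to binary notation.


148 = 10010100
60 = 00111100
189 = 10111101
166 = 10100110
Binary: 10010100.00111100.10111101.10100110


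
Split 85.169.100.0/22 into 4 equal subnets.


New prefix = 22 + 2 = 24
Each subnet has 256 addresses
  85.169.100.0/24
  85.169.101.0/24
  85.169.102.0/24
  85.169.103.0/24
Subnets: 85.169.100.0/24, 85.169.101.0/24, 85.169.102.0/24, 85.169.103.0/24


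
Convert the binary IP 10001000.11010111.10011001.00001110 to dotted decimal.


10001000 = 136
11010111 = 215
10011001 = 153
00001110 = 14
IP: 136.215.153.14


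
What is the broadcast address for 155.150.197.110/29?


Network: 155.150.197.104/29
Host bits = 3
Set all host bits to 1:
Broadcast: 155.150.197.111


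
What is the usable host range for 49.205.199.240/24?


Network: 49.205.199.0
Broadcast: 49.205.199.255
First usable = network + 1
Last usable = broadcast - 1
Range: 49.205.199.1 to 49.205.199.254


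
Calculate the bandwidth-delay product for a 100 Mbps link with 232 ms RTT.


BDP = bandwidth * RTT
= 100 Mbps * 232 ms
= 100 * 1e6 * 232 / 1000 bits
= 23200000 bits
= 2900000 bytes
= 2832.0312 KB
BDP = 23200000 bits (2900000 bytes)


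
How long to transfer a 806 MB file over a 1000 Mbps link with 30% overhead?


Effective throughput = 1000 * (1 - 30/100) = 700 Mbps
File size in Mb = 806 * 8 = 6448 Mb
Time = 6448 / 700
Time = 9.2114 seconds


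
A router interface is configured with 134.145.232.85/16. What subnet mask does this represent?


/16 means 16 network bits, 16 host bits
Binary: 11111111111111110000000000000000
Mask: 255.255.0.0


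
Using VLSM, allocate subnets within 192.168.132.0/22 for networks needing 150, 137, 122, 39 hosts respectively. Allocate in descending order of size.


150 hosts -> /24 (254 usable): 192.168.132.0/24
137 hosts -> /24 (254 usable): 192.168.133.0/24
122 hosts -> /25 (126 usable): 192.168.134.0/25
39 hosts -> /26 (62 usable): 192.168.134.128/26
Allocation: 192.168.132.0/24 (150 hosts, 254 usable); 192.168.133.0/24 (137 hosts, 254 usable); 192.168.134.0/25 (122 hosts, 126 usable); 192.168.134.128/26 (39 hosts, 62 usable)


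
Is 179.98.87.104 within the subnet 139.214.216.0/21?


Subnet network: 139.214.216.0
Test IP AND mask: 179.98.80.0
No, 179.98.87.104 is not in 139.214.216.0/21


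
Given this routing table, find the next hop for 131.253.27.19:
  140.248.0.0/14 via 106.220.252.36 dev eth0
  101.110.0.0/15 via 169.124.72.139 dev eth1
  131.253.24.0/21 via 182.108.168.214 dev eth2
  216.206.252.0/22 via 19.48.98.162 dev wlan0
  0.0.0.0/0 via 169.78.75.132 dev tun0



Longest prefix match for 131.253.27.19:
  /14 140.248.0.0: no
  /15 101.110.0.0: no
  /21 131.253.24.0: MATCH
  /22 216.206.252.0: no
  /0 0.0.0.0: MATCH
Selected: next-hop 182.108.168.214 via eth2 (matched /21)


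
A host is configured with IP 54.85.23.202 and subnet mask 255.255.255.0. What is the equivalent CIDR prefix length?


Binary: 11111111.11111111.11111111.00000000
Count leading 1s
Prefix: /24


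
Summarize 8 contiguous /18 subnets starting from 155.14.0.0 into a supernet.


Original prefix: /18
Number of subnets: 8 = 2^3
New prefix = 18 - 3 = 15
Supernet: 155.14.0.0/15


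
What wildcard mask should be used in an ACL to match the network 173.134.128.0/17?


Subnet mask: 255.255.128.0
Wildcard = 255.255.255.255 - subnet mask
255 - 255 = 0
255 - 255 = 0
255 - 128 = 127
255 - 0 = 255
Wildcard: 0.0.127.255


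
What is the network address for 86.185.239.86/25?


IP:   01010110.10111001.11101111.01010110
Mask: 11111111.11111111.11111111.10000000
AND operation:
Net:  01010110.10111001.11101111.00000000
Network: 86.185.239.0/25


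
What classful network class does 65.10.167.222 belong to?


First octet: 65
Binary: 01000001
0xxxxxxx -> Class A (1-126)
Class A, default mask 255.0.0.0 (/8)


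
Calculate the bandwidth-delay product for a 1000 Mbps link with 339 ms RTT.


BDP = bandwidth * RTT
= 1000 Mbps * 339 ms
= 1000 * 1e6 * 339 / 1000 bits
= 339000000 bits
= 42375000 bytes
= 41381.8359 KB
BDP = 339000000 bits (42375000 bytes)


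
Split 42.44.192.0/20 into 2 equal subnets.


New prefix = 20 + 1 = 21
Each subnet has 2048 addresses
  42.44.192.0/21
  42.44.200.0/21
Subnets: 42.44.192.0/21, 42.44.200.0/21


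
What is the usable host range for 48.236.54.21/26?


Network: 48.236.54.0
Broadcast: 48.236.54.63
First usable = network + 1
Last usable = broadcast - 1
Range: 48.236.54.1 to 48.236.54.62


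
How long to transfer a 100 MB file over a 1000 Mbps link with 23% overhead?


Effective throughput = 1000 * (1 - 23/100) = 770 Mbps
File size in Mb = 100 * 8 = 800 Mb
Time = 800 / 770
Time = 1.039 seconds


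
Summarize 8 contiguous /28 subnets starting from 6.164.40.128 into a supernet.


Original prefix: /28
Number of subnets: 8 = 2^3
New prefix = 28 - 3 = 25
Supernet: 6.164.40.128/25


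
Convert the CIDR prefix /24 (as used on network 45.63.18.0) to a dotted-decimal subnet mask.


/24 means 24 network bits, 8 host bits
Binary: 11111111111111111111111100000000
Mask: 255.255.255.0


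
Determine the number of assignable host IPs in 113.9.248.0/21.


Host bits = 32 - 21 = 11
Total addresses = 2^11 = 2048
Usable = total - 2 (network and broadcast)
Usable hosts: 2046


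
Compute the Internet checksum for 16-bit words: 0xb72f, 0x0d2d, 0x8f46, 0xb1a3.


Sum all words (with carry folding):
+ 0xb72f = 0xb72f
+ 0x0d2d = 0xc45c
+ 0x8f46 = 0x53a3
+ 0xb1a3 = 0x0547
One's complement: ~0x0547
Checksum = 0xfab8


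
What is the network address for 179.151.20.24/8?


IP:   10110011.10010111.00010100.00011000
Mask: 11111111.00000000.00000000.00000000
AND operation:
Net:  10110011.00000000.00000000.00000000
Network: 179.0.0.0/8


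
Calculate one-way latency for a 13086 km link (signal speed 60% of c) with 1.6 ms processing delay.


Speed = 0.6 * 3e5 km/s = 180000 km/s
Propagation delay = 13086 / 180000 = 0.0727 s = 72.7 ms
Processing delay = 1.6 ms
Total one-way latency = 74.3 ms


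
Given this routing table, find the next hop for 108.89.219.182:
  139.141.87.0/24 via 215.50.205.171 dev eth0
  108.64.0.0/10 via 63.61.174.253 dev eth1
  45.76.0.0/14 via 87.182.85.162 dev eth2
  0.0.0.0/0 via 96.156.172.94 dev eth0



Longest prefix match for 108.89.219.182:
  /24 139.141.87.0: no
  /10 108.64.0.0: MATCH
  /14 45.76.0.0: no
  /0 0.0.0.0: MATCH
Selected: next-hop 63.61.174.253 via eth1 (matched /10)


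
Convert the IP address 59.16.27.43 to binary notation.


59 = 00111011
16 = 00010000
27 = 00011011
43 = 00101011
Binary: 00111011.00010000.00011011.00101011


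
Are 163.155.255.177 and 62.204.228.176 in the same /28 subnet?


Mask: 255.255.255.240
163.155.255.177 AND mask = 163.155.255.176
62.204.228.176 AND mask = 62.204.228.176
No, different subnets (163.155.255.176 vs 62.204.228.176)


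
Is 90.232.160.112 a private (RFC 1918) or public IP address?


RFC 1918 private ranges:
  10.0.0.0/8 (10.0.0.0 - 10.255.255.255)
  172.16.0.0/12 (172.16.0.0 - 172.31.255.255)
  192.168.0.0/16 (192.168.0.0 - 192.168.255.255)
Public (not in any RFC 1918 range)


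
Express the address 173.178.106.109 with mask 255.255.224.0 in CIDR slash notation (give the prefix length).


Binary: 11111111.11111111.11100000.00000000
Count leading 1s
Prefix: /19


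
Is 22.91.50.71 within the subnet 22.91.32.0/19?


Subnet network: 22.91.32.0
Test IP AND mask: 22.91.32.0
Yes, 22.91.50.71 is in 22.91.32.0/19


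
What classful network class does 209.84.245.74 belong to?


First octet: 209
Binary: 11010001
110xxxxx -> Class C (192-223)
Class C, default mask 255.255.255.0 (/24)


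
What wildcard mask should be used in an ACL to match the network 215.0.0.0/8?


Subnet mask: 255.0.0.0
Wildcard = 255.255.255.255 - subnet mask
255 - 255 = 0
255 - 0 = 255
255 - 0 = 255
255 - 0 = 255
Wildcard: 0.255.255.255


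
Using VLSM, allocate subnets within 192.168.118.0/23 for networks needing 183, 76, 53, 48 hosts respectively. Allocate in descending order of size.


183 hosts -> /24 (254 usable): 192.168.118.0/24
76 hosts -> /25 (126 usable): 192.168.119.0/25
53 hosts -> /26 (62 usable): 192.168.119.128/26
48 hosts -> /26 (62 usable): 192.168.119.192/26
Allocation: 192.168.118.0/24 (183 hosts, 254 usable); 192.168.119.0/25 (76 hosts, 126 usable); 192.168.119.128/26 (53 hosts, 62 usable); 192.168.119.192/26 (48 hosts, 62 usable)


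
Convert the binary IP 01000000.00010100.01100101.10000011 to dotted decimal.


01000000 = 64
00010100 = 20
01100101 = 101
10000011 = 131
IP: 64.20.101.131


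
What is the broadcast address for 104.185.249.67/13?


Network: 104.184.0.0/13
Host bits = 19
Set all host bits to 1:
Broadcast: 104.191.255.255


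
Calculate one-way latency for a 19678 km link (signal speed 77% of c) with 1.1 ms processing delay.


Speed = 0.77 * 3e5 km/s = 231000 km/s
Propagation delay = 19678 / 231000 = 0.0852 s = 85.1861 ms
Processing delay = 1.1 ms
Total one-way latency = 86.2861 ms


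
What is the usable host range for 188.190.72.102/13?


Network: 188.184.0.0
Broadcast: 188.191.255.255
First usable = network + 1
Last usable = broadcast - 1
Range: 188.184.0.1 to 188.191.255.254


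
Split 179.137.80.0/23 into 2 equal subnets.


New prefix = 23 + 1 = 24
Each subnet has 256 addresses
  179.137.80.0/24
  179.137.81.0/24
Subnets: 179.137.80.0/24, 179.137.81.0/24


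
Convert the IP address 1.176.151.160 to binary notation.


1 = 00000001
176 = 10110000
151 = 10010111
160 = 10100000
Binary: 00000001.10110000.10010111.10100000


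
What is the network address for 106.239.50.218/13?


IP:   01101010.11101111.00110010.11011010
Mask: 11111111.11111000.00000000.00000000
AND operation:
Net:  01101010.11101000.00000000.00000000
Network: 106.232.0.0/13


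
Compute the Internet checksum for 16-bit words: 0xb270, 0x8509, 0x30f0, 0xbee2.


Sum all words (with carry folding):
+ 0xb270 = 0xb270
+ 0x8509 = 0x377a
+ 0x30f0 = 0x686a
+ 0xbee2 = 0x274d
One's complement: ~0x274d
Checksum = 0xd8b2


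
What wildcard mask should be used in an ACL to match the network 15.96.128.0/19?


Subnet mask: 255.255.224.0
Wildcard = 255.255.255.255 - subnet mask
255 - 255 = 0
255 - 255 = 0
255 - 224 = 31
255 - 0 = 255
Wildcard: 0.0.31.255


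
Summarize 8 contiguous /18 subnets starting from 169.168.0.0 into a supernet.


Original prefix: /18
Number of subnets: 8 = 2^3
New prefix = 18 - 3 = 15
Supernet: 169.168.0.0/15


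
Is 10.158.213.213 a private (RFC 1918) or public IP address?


RFC 1918 private ranges:
  10.0.0.0/8 (10.0.0.0 - 10.255.255.255)
  172.16.0.0/12 (172.16.0.0 - 172.31.255.255)
  192.168.0.0/16 (192.168.0.0 - 192.168.255.255)
Private (in 10.0.0.0/8)


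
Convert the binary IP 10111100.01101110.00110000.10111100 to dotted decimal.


10111100 = 188
01101110 = 110
00110000 = 48
10111100 = 188
IP: 188.110.48.188


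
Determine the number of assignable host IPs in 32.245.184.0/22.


Host bits = 32 - 22 = 10
Total addresses = 2^10 = 1024
Usable = total - 2 (network and broadcast)
Usable hosts: 1022


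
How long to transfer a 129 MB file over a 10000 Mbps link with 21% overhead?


Effective throughput = 10000 * (1 - 21/100) = 7900 Mbps
File size in Mb = 129 * 8 = 1032 Mb
Time = 1032 / 7900
Time = 0.1306 seconds


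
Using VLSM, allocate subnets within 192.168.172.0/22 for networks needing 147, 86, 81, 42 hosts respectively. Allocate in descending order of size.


147 hosts -> /24 (254 usable): 192.168.172.0/24
86 hosts -> /25 (126 usable): 192.168.173.0/25
81 hosts -> /25 (126 usable): 192.168.173.128/25
42 hosts -> /26 (62 usable): 192.168.174.0/26
Allocation: 192.168.172.0/24 (147 hosts, 254 usable); 192.168.173.0/25 (86 hosts, 126 usable); 192.168.173.128/25 (81 hosts, 126 usable); 192.168.174.0/26 (42 hosts, 62 usable)


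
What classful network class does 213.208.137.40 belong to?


First octet: 213
Binary: 11010101
110xxxxx -> Class C (192-223)
Class C, default mask 255.255.255.0 (/24)


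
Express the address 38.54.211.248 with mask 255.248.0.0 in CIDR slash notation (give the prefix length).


Binary: 11111111.11111000.00000000.00000000
Count leading 1s
Prefix: /13


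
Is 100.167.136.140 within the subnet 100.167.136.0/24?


Subnet network: 100.167.136.0
Test IP AND mask: 100.167.136.0
Yes, 100.167.136.140 is in 100.167.136.0/24


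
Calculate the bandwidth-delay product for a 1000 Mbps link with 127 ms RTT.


BDP = bandwidth * RTT
= 1000 Mbps * 127 ms
= 1000 * 1e6 * 127 / 1000 bits
= 127000000 bits
= 15875000 bytes
= 15502.9297 KB
BDP = 127000000 bits (15875000 bytes)


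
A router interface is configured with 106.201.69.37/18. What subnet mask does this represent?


/18 means 18 network bits, 14 host bits
Binary: 11111111111111111100000000000000
Mask: 255.255.192.0


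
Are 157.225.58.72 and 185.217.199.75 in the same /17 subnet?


Mask: 255.255.128.0
157.225.58.72 AND mask = 157.225.0.0
185.217.199.75 AND mask = 185.217.128.0
No, different subnets (157.225.0.0 vs 185.217.128.0)


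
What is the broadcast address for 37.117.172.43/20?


Network: 37.117.160.0/20
Host bits = 12
Set all host bits to 1:
Broadcast: 37.117.175.255


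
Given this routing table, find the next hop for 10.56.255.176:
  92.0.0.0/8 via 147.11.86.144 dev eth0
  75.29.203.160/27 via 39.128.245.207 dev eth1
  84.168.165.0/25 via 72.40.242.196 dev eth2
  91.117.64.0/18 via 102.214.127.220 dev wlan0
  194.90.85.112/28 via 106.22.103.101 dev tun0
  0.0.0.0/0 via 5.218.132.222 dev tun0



Longest prefix match for 10.56.255.176:
  /8 92.0.0.0: no
  /27 75.29.203.160: no
  /25 84.168.165.0: no
  /18 91.117.64.0: no
  /28 194.90.85.112: no
  /0 0.0.0.0: MATCH
Selected: next-hop 5.218.132.222 via tun0 (matched /0)


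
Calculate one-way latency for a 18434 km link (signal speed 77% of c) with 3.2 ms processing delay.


Speed = 0.77 * 3e5 km/s = 231000 km/s
Propagation delay = 18434 / 231000 = 0.0798 s = 79.8009 ms
Processing delay = 3.2 ms
Total one-way latency = 83.0009 ms


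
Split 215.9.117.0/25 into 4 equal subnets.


New prefix = 25 + 2 = 27
Each subnet has 32 addresses
  215.9.117.0/27
  215.9.117.32/27
  215.9.117.64/27
  215.9.117.96/27
Subnets: 215.9.117.0/27, 215.9.117.32/27, 215.9.117.64/27, 215.9.117.96/27


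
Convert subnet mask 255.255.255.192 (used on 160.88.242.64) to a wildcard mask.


Subnet mask: 255.255.255.192
Wildcard = 255.255.255.255 - subnet mask
255 - 255 = 0
255 - 255 = 0
255 - 255 = 0
255 - 192 = 63
Wildcard: 0.0.0.63


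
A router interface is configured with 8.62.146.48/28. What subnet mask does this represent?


/28 means 28 network bits, 4 host bits
Binary: 11111111111111111111111111110000
Mask: 255.255.255.240


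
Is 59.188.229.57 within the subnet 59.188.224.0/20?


Subnet network: 59.188.224.0
Test IP AND mask: 59.188.224.0
Yes, 59.188.229.57 is in 59.188.224.0/20


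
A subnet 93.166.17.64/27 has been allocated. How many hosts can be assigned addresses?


Host bits = 32 - 27 = 5
Total addresses = 2^5 = 32
Usable = total - 2 (network and broadcast)
Usable hosts: 30


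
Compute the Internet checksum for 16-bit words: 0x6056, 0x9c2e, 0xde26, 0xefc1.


Sum all words (with carry folding):
+ 0x6056 = 0x6056
+ 0x9c2e = 0xfc84
+ 0xde26 = 0xdaab
+ 0xefc1 = 0xca6d
One's complement: ~0xca6d
Checksum = 0x3592


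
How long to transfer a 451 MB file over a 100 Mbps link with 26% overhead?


Effective throughput = 100 * (1 - 26/100) = 74 Mbps
File size in Mb = 451 * 8 = 3608 Mb
Time = 3608 / 74
Time = 48.7568 seconds


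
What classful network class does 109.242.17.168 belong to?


First octet: 109
Binary: 01101101
0xxxxxxx -> Class A (1-126)
Class A, default mask 255.0.0.0 (/8)


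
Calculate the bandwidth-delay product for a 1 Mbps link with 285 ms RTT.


BDP = bandwidth * RTT
= 1 Mbps * 285 ms
= 1 * 1e6 * 285 / 1000 bits
= 285000 bits
= 35625 bytes
= 34.79 KB
BDP = 285000 bits (35625 bytes)


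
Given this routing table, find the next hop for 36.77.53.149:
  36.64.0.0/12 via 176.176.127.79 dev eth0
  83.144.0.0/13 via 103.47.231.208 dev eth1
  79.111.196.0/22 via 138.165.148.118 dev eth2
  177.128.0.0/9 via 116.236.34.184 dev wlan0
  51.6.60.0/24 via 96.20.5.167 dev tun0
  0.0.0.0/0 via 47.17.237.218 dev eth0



Longest prefix match for 36.77.53.149:
  /12 36.64.0.0: MATCH
  /13 83.144.0.0: no
  /22 79.111.196.0: no
  /9 177.128.0.0: no
  /24 51.6.60.0: no
  /0 0.0.0.0: MATCH
Selected: next-hop 176.176.127.79 via eth0 (matched /12)


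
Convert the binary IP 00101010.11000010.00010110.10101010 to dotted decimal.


00101010 = 42
11000010 = 194
00010110 = 22
10101010 = 170
IP: 42.194.22.170


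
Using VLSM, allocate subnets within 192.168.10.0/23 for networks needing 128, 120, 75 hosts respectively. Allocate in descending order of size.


128 hosts -> /24 (254 usable): 192.168.10.0/24
120 hosts -> /25 (126 usable): 192.168.11.0/25
75 hosts -> /25 (126 usable): 192.168.11.128/25
Allocation: 192.168.10.0/24 (128 hosts, 254 usable); 192.168.11.0/25 (120 hosts, 126 usable); 192.168.11.128/25 (75 hosts, 126 usable)


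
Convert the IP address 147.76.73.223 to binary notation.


147 = 10010011
76 = 01001100
73 = 01001001
223 = 11011111
Binary: 10010011.01001100.01001001.11011111


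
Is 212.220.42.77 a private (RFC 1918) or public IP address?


RFC 1918 private ranges:
  10.0.0.0/8 (10.0.0.0 - 10.255.255.255)
  172.16.0.0/12 (172.16.0.0 - 172.31.255.255)
  192.168.0.0/16 (192.168.0.0 - 192.168.255.255)
Public (not in any RFC 1918 range)


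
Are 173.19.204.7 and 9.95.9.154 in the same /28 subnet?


Mask: 255.255.255.240
173.19.204.7 AND mask = 173.19.204.0
9.95.9.154 AND mask = 9.95.9.144
No, different subnets (173.19.204.0 vs 9.95.9.144)


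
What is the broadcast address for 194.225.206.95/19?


Network: 194.225.192.0/19
Host bits = 13
Set all host bits to 1:
Broadcast: 194.225.223.255


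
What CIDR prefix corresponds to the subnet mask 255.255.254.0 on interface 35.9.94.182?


Binary: 11111111.11111111.11111110.00000000
Count leading 1s
Prefix: /23


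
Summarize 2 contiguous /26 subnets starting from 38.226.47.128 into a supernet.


Original prefix: /26
Number of subnets: 2 = 2^1
New prefix = 26 - 1 = 25
Supernet: 38.226.47.128/25


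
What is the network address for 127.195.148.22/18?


IP:   01111111.11000011.10010100.00010110
Mask: 11111111.11111111.11000000.00000000
AND operation:
Net:  01111111.11000011.10000000.00000000
Network: 127.195.128.0/18


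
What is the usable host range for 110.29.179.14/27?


Network: 110.29.179.0
Broadcast: 110.29.179.31
First usable = network + 1
Last usable = broadcast - 1
Range: 110.29.179.1 to 110.29.179.30


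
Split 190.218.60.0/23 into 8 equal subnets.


New prefix = 23 + 3 = 26
Each subnet has 64 addresses
  190.218.60.0/26
  190.218.60.64/26
  190.218.60.128/26
  190.218.60.192/26
  190.218.61.0/26
  190.218.61.64/26
  190.218.61.128/26
  190.218.61.192/26
Subnets: 190.218.60.0/26, 190.218.60.64/26, 190.218.60.128/26, 190.218.60.192/26, 190.218.61.0/26, 190.218.61.64/26, 190.218.61.128/26, 190.218.61.192/26


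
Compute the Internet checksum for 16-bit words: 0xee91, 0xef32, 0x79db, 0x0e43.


Sum all words (with carry folding):
+ 0xee91 = 0xee91
+ 0xef32 = 0xddc4
+ 0x79db = 0x57a0
+ 0x0e43 = 0x65e3
One's complement: ~0x65e3
Checksum = 0x9a1c


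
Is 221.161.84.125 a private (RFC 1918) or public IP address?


RFC 1918 private ranges:
  10.0.0.0/8 (10.0.0.0 - 10.255.255.255)
  172.16.0.0/12 (172.16.0.0 - 172.31.255.255)
  192.168.0.0/16 (192.168.0.0 - 192.168.255.255)
Public (not in any RFC 1918 range)


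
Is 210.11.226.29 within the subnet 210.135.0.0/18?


Subnet network: 210.135.0.0
Test IP AND mask: 210.11.192.0
No, 210.11.226.29 is not in 210.135.0.0/18


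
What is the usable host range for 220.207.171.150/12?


Network: 220.192.0.0
Broadcast: 220.207.255.255
First usable = network + 1
Last usable = broadcast - 1
Range: 220.192.0.1 to 220.207.255.254


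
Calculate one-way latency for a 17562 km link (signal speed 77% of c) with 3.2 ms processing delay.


Speed = 0.77 * 3e5 km/s = 231000 km/s
Propagation delay = 17562 / 231000 = 0.076 s = 76.026 ms
Processing delay = 3.2 ms
Total one-way latency = 79.226 ms


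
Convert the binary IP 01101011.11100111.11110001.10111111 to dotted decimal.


01101011 = 107
11100111 = 231
11110001 = 241
10111111 = 191
IP: 107.231.241.191


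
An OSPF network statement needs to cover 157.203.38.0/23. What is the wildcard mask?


Subnet mask: 255.255.254.0
Wildcard = 255.255.255.255 - subnet mask
255 - 255 = 0
255 - 255 = 0
255 - 254 = 1
255 - 0 = 255
Wildcard: 0.0.1.255


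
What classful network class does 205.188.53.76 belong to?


First octet: 205
Binary: 11001101
110xxxxx -> Class C (192-223)
Class C, default mask 255.255.255.0 (/24)


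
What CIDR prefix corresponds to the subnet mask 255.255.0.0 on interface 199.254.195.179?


Binary: 11111111.11111111.00000000.00000000
Count leading 1s
Prefix: /16


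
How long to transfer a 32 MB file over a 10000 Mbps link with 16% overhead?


Effective throughput = 10000 * (1 - 16/100) = 8400 Mbps
File size in Mb = 32 * 8 = 256 Mb
Time = 256 / 8400
Time = 0.0305 seconds


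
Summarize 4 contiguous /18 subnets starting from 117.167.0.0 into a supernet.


Original prefix: /18
Number of subnets: 4 = 2^2
New prefix = 18 - 2 = 16
Supernet: 117.167.0.0/16


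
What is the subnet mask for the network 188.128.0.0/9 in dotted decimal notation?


/9 means 9 network bits, 23 host bits
Binary: 11111111100000000000000000000000
Mask: 255.128.0.0


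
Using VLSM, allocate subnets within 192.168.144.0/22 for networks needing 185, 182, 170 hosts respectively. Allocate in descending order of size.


185 hosts -> /24 (254 usable): 192.168.144.0/24
182 hosts -> /24 (254 usable): 192.168.145.0/24
170 hosts -> /24 (254 usable): 192.168.146.0/24
Allocation: 192.168.144.0/24 (185 hosts, 254 usable); 192.168.145.0/24 (182 hosts, 254 usable); 192.168.146.0/24 (170 hosts, 254 usable)


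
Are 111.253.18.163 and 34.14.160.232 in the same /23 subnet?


Mask: 255.255.254.0
111.253.18.163 AND mask = 111.253.18.0
34.14.160.232 AND mask = 34.14.160.0
No, different subnets (111.253.18.0 vs 34.14.160.0)


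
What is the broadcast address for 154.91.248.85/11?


Network: 154.64.0.0/11
Host bits = 21
Set all host bits to 1:
Broadcast: 154.95.255.255


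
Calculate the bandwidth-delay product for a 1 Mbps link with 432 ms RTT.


BDP = bandwidth * RTT
= 1 Mbps * 432 ms
= 1 * 1e6 * 432 / 1000 bits
= 432000 bits
= 54000 bytes
= 52.7344 KB
BDP = 432000 bits (54000 bytes)


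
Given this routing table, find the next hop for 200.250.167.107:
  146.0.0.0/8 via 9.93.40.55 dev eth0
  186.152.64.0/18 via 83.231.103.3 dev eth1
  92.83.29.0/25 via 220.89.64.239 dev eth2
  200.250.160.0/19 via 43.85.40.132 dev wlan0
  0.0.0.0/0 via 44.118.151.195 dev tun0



Longest prefix match for 200.250.167.107:
  /8 146.0.0.0: no
  /18 186.152.64.0: no
  /25 92.83.29.0: no
  /19 200.250.160.0: MATCH
  /0 0.0.0.0: MATCH
Selected: next-hop 43.85.40.132 via wlan0 (matched /19)


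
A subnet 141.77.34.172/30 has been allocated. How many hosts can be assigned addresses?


Host bits = 32 - 30 = 2
Total addresses = 2^2 = 4
Usable = total - 2 (network and broadcast)
Usable hosts: 2


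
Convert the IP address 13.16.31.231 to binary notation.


13 = 00001101
16 = 00010000
31 = 00011111
231 = 11100111
Binary: 00001101.00010000.00011111.11100111


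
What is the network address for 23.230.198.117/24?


IP:   00010111.11100110.11000110.01110101
Mask: 11111111.11111111.11111111.00000000
AND operation:
Net:  00010111.11100110.11000110.00000000
Network: 23.230.198.0/24


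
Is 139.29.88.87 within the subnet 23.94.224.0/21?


Subnet network: 23.94.224.0
Test IP AND mask: 139.29.88.0
No, 139.29.88.87 is not in 23.94.224.0/21


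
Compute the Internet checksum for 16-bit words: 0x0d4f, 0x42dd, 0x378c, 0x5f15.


Sum all words (with carry folding):
+ 0x0d4f = 0x0d4f
+ 0x42dd = 0x502c
+ 0x378c = 0x87b8
+ 0x5f15 = 0xe6cd
One's complement: ~0xe6cd
Checksum = 0x1932


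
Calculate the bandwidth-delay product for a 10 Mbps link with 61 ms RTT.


BDP = bandwidth * RTT
= 10 Mbps * 61 ms
= 10 * 1e6 * 61 / 1000 bits
= 610000 bits
= 76250 bytes
= 74.4629 KB
BDP = 610000 bits (76250 bytes)


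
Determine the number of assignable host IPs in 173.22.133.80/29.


Host bits = 32 - 29 = 3
Total addresses = 2^3 = 8
Usable = total - 2 (network and broadcast)
Usable hosts: 6


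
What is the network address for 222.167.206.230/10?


IP:   11011110.10100111.11001110.11100110
Mask: 11111111.11000000.00000000.00000000
AND operation:
Net:  11011110.10000000.00000000.00000000
Network: 222.128.0.0/10


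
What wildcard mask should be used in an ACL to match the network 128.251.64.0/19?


Subnet mask: 255.255.224.0
Wildcard = 255.255.255.255 - subnet mask
255 - 255 = 0
255 - 255 = 0
255 - 224 = 31
255 - 0 = 255
Wildcard: 0.0.31.255


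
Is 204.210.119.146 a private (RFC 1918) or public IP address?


RFC 1918 private ranges:
  10.0.0.0/8 (10.0.0.0 - 10.255.255.255)
  172.16.0.0/12 (172.16.0.0 - 172.31.255.255)
  192.168.0.0/16 (192.168.0.0 - 192.168.255.255)
Public (not in any RFC 1918 range)


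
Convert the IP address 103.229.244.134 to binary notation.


103 = 01100111
229 = 11100101
244 = 11110100
134 = 10000110
Binary: 01100111.11100101.11110100.10000110


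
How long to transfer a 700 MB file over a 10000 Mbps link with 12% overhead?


Effective throughput = 10000 * (1 - 12/100) = 8800 Mbps
File size in Mb = 700 * 8 = 5600 Mb
Time = 5600 / 8800
Time = 0.6364 seconds


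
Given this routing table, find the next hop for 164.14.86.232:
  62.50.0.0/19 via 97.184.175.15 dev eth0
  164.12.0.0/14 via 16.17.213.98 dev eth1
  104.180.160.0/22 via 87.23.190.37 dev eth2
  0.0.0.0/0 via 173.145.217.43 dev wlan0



Longest prefix match for 164.14.86.232:
  /19 62.50.0.0: no
  /14 164.12.0.0: MATCH
  /22 104.180.160.0: no
  /0 0.0.0.0: MATCH
Selected: next-hop 16.17.213.98 via eth1 (matched /14)


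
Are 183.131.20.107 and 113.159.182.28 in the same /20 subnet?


Mask: 255.255.240.0
183.131.20.107 AND mask = 183.131.16.0
113.159.182.28 AND mask = 113.159.176.0
No, different subnets (183.131.16.0 vs 113.159.176.0)


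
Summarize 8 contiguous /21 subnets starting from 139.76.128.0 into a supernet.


Original prefix: /21
Number of subnets: 8 = 2^3
New prefix = 21 - 3 = 18
Supernet: 139.76.128.0/18


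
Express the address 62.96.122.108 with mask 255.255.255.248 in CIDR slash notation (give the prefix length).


Binary: 11111111.11111111.11111111.11111000
Count leading 1s
Prefix: /29


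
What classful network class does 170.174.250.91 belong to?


First octet: 170
Binary: 10101010
10xxxxxx -> Class B (128-191)
Class B, default mask 255.255.0.0 (/16)


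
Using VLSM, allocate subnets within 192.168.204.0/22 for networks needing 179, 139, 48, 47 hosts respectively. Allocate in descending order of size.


179 hosts -> /24 (254 usable): 192.168.204.0/24
139 hosts -> /24 (254 usable): 192.168.205.0/24
48 hosts -> /26 (62 usable): 192.168.206.0/26
47 hosts -> /26 (62 usable): 192.168.206.64/26
Allocation: 192.168.204.0/24 (179 hosts, 254 usable); 192.168.205.0/24 (139 hosts, 254 usable); 192.168.206.0/26 (48 hosts, 62 usable); 192.168.206.64/26 (47 hosts, 62 usable)


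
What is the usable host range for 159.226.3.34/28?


Network: 159.226.3.32
Broadcast: 159.226.3.47
First usable = network + 1
Last usable = broadcast - 1
Range: 159.226.3.33 to 159.226.3.46


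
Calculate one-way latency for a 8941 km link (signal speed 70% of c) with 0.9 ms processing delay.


Speed = 0.7 * 3e5 km/s = 210000 km/s
Propagation delay = 8941 / 210000 = 0.0426 s = 42.5762 ms
Processing delay = 0.9 ms
Total one-way latency = 43.4762 ms


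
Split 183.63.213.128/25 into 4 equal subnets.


New prefix = 25 + 2 = 27
Each subnet has 32 addresses
  183.63.213.128/27
  183.63.213.160/27
  183.63.213.192/27
  183.63.213.224/27
Subnets: 183.63.213.128/27, 183.63.213.160/27, 183.63.213.192/27, 183.63.213.224/27


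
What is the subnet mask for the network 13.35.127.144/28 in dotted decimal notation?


/28 means 28 network bits, 4 host bits
Binary: 11111111111111111111111111110000
Mask: 255.255.255.240


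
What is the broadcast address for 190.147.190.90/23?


Network: 190.147.190.0/23
Host bits = 9
Set all host bits to 1:
Broadcast: 190.147.191.255


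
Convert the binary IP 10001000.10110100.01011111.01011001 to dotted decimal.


10001000 = 136
10110100 = 180
01011111 = 95
01011001 = 89
IP: 136.180.95.89


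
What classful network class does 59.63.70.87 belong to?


First octet: 59
Binary: 00111011
0xxxxxxx -> Class A (1-126)
Class A, default mask 255.0.0.0 (/8)


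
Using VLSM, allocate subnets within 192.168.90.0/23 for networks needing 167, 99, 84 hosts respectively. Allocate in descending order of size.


167 hosts -> /24 (254 usable): 192.168.90.0/24
99 hosts -> /25 (126 usable): 192.168.91.0/25
84 hosts -> /25 (126 usable): 192.168.91.128/25
Allocation: 192.168.90.0/24 (167 hosts, 254 usable); 192.168.91.0/25 (99 hosts, 126 usable); 192.168.91.128/25 (84 hosts, 126 usable)


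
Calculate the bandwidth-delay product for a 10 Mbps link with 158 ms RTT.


BDP = bandwidth * RTT
= 10 Mbps * 158 ms
= 10 * 1e6 * 158 / 1000 bits
= 1580000 bits
= 197500 bytes
= 192.8711 KB
BDP = 1580000 bits (197500 bytes)


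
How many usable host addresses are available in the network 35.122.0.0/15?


Host bits = 32 - 15 = 17
Total addresses = 2^17 = 131072
Usable = total - 2 (network and broadcast)
Usable hosts: 131070


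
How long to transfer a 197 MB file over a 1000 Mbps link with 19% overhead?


Effective throughput = 1000 * (1 - 19/100) = 810 Mbps
File size in Mb = 197 * 8 = 1576 Mb
Time = 1576 / 810
Time = 1.9457 seconds


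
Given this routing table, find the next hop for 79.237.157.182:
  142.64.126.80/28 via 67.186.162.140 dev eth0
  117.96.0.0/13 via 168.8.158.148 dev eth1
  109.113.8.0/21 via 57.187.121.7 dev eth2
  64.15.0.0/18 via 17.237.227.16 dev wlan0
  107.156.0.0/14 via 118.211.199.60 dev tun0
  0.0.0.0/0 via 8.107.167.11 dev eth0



Longest prefix match for 79.237.157.182:
  /28 142.64.126.80: no
  /13 117.96.0.0: no
  /21 109.113.8.0: no
  /18 64.15.0.0: no
  /14 107.156.0.0: no
  /0 0.0.0.0: MATCH
Selected: next-hop 8.107.167.11 via eth0 (matched /0)
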